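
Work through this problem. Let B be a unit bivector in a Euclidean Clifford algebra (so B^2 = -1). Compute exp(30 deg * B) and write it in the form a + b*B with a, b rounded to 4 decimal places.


For a unit bivector B with B^2 = -1, the exponential series gives
e^(theta*B) = cos(theta) + sin(theta)*B (the GA analogue of Euler's formula).
theta = 30 degrees = 0.523599 rad
cos(30 deg) = 0.8660
sin(30 deg) = 0.5000
exp(theta*B) = 0.8660 + 0.5000*B


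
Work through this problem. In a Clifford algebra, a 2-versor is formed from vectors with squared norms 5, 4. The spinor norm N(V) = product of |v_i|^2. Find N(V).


Spinor norm N(V) = |v1|^2 * |v2|^2 * ... * |v2|^2
= 5 * 4
Running product: 5, 20
N(V) = 20


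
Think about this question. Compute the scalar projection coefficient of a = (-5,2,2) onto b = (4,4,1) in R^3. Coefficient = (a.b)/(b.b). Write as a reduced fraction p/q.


Projection coefficient = (a . b) / (b . b)
a . b = (-5)*4 + 2*4 + 2*1
= -20 + 8 + 2 = -10
b . b = 4^2 + 4^2 + 1^2
= 16 + 16 + 1 = 33
Coefficient = -10/33
In lowest terms: -10/33


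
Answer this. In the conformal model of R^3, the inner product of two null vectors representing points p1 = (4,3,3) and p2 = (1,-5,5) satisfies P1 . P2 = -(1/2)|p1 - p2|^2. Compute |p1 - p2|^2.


p1 - p2 = (3, 8, -2)
|p1 - p2|^2 = 3^2 + 8^2 + (-2)^2
= 9 + 64 + 4
= 77


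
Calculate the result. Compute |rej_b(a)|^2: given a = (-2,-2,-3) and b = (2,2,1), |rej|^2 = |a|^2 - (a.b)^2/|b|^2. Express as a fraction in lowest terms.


|a|^2 = (-2)^2 + (-2)^2 + (-3)^2 = 17
|b|^2 = 2^2 + 2^2 + 1^2 = 9
a . b = (-2)*2 + (-2)*2 + (-3)*1 = -11
(a.b)^2 = (-11)^2 = 121
|rej|^2 = 17 - 121/9
= (153 - 121)/9
= 32/9
In lowest terms: 32/9


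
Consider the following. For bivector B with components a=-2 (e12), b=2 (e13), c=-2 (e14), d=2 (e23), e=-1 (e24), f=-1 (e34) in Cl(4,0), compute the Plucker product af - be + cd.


Plucker relation: af - be + cd
a*f = (-2)*(-1) = 2
b*e = 2*(-1) = -2
c*d = (-2)*2 = -4
af - be + cd = 2 - (-2) + (-4)
= 0


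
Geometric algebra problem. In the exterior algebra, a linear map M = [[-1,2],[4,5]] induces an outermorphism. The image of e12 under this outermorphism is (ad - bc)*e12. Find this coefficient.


The outermorphism of a linear map f sends e1^e2 to f(e1)^f(e2).
f(e1) = -1*e1 + 4*e2
f(e2) = 2*e1 + 5*e2
f(e1) ^ f(e2) = (-1*e1 + 4*e2) ^ (2*e1 + 5*e2)
= (-1)*5*e12 + 4*2*e21
= (-5 - 8)*e12
= -13*e12
Coefficient = -13


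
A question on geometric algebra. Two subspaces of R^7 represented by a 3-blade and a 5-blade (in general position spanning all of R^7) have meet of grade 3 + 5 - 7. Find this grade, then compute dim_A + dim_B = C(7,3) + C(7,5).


Meet grade = grade(A) + grade(B) - n
= 3 + 5 - 7 = 1
C(7,3) = 35
C(7,5) = 21
dim_A + dim_B = 35 + 21 = 56


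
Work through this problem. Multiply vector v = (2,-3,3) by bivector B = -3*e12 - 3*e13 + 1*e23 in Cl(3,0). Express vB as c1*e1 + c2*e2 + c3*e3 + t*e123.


vB has grade-1 (vector) and grade-3 (trivector) parts: vB = (v _| B) + (v ^ B).
Vector part <vB>_1:
  e1: -v2*b12 - v3*b13 = -(-3)*(-3) - (3)*(-3) = 0
  e2: v1*b12 - v3*b23 = (2)*(-3) - (3)*(1) = -9
  e3: v1*b13 + v2*b23 = (2)*(-3) + (-3)*(1) = -9
Trivector part <vB>_3:
  e123: v1*b23 - v2*b13 + v3*b12 = (2)*(1) - (-3)*(-3) + (3)*(-3) = -16
vB = 0*e1 - 9*e2 - 9*e3 - 16*e123


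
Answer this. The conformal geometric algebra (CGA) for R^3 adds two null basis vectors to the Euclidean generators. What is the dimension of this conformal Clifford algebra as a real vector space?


The conformal model of R^3 uses Cl(4,1): the 3 Euclidean generators plus two extra orthogonal generators e+ (e+^2 = +1) and e- (e-^2 = -1), from which the null vectors e0, einf are built.
Number of generators m = 3 + 2 = 5.
dim Cl(p,q) = 2^m = 2^5 = 32


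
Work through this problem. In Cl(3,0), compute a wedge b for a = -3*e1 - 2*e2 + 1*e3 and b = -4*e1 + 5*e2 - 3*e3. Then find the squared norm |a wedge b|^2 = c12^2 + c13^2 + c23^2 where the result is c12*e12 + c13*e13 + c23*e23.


a wedge b = (a1*b2 - a2*b1)*e12 + (a1*b3 - a3*b1)*e13 + (a2*b3 - a3*b2)*e23
e12 coeff: (-3)*5 - (-2)*(-4) = -15 - 8 = -23
e13 coeff: (-3)*(-3) - 1*(-4) = 9 - (-4) = 13
e23 coeff: (-2)*(-3) - 1*5 = 6 - 5 = 1
|a wedge b|^2 = (-23)^2 + 13^2 + 1^2
= 529 + 169 + 1
= 699


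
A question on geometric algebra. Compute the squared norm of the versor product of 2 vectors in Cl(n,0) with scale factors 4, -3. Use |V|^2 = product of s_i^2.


Each vector v_i has |v_i|^2 = s_i^2
Squared scales: 4^2 = 16, (-3)^2 = 9
|V|^2 = 16 * 9
= 144


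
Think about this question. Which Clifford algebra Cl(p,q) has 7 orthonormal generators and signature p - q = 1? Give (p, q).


We need p + q = 7 and p - q = 1.
Adding: 2p = 7 + 1 = 8, so p = 4.
Then q = 7 - 4 = 3.
(p, q) = (4, 3)


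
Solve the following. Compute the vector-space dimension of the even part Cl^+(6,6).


Even subalgebra dimension = 2^(n-1)
n = 6 + 6 = 12
2^(12 - 1) = 2^11 = 2048
Verification: sum of C(12,k) for even k = 1 + 66 + 495 + 924 + 495 + 66 + 1 = 2048
Result = 2048


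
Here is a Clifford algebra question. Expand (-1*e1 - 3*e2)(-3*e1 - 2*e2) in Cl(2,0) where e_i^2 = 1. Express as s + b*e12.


Expand: (-1*e1 - 3*e2)(-3*e1 - 2*e2)
= (-1)*(-3)*e1e1 + (-1)*(-2)*e1e2 + (-3)*(-3)*e2e1 + (-3)*(-2)*e2e2
Using e1^2 = e2^2 = 1, e2e1 = -e1e2:
Scalar part s = (-1)*(-3) + (-3)*(-2) = 3 + 6 = 9
Bivector part b = (-1)*(-2) - (-3)*(-3) = 2 - 9 = -7
uv = 9 - 7*e12


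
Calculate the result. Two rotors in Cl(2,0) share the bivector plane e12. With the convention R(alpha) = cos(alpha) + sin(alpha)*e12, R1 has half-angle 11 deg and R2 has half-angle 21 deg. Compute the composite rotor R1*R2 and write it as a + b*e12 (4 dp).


Same-plane rotors commute and their half-angles add:
R1*R2 = cos(a1 + a2) + sin(a1 + a2)*e12.
a1 + a2 = 11 + 21 = 32 deg
cos(32 deg) = 0.8480
sin(32 deg) = 0.5299
R1*R2 = 0.8480 + 0.5299*e12


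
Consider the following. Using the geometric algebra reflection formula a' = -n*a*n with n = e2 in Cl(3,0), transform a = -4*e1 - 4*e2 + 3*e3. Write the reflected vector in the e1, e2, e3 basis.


Reflection formula: a' = -n*a*n, with n = e2 (unit vector, n^2 = 1).
For reflection through hyperplane perp to e2:
The component along e2 flips sign, others stay.
a = (-4, -4, 3)
a' = (-4, 4, 3)
a' = -4*e1 + 4*e2 + 3*e3


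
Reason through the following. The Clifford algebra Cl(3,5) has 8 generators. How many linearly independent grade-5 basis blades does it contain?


Number of grade-k basis blades in Cl(p,q) with n = p + q is C(n, k).
n = 3 + 5 = 8
C(8, 5) = 8! / (5! * 3!)
= 40320 / (120 * 6)
= 56


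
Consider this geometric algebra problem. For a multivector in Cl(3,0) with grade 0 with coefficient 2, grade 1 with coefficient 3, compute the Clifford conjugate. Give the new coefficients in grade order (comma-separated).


Clifford conjugate sign for grade k: (-1)^(k(k+1)/2)
Grade 0: (-1)^(0*1/2) = (-1)^0 = 1, coeff 2 -> 2
Grade 1: (-1)^(1*2/2) = (-1)^1 = -1, coeff 3 -> -3
Conjugated coefficients: 2, -3


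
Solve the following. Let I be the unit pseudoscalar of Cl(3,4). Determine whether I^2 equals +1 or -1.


The pseudoscalar I = e1...e_n (product of all n generators) of Cl(p,q) satisfies I^2 = (-1)^(q + n(n-1)/2).
p = 3, q = 4, n = p + q = 7
n(n-1)/2 = 7 * 6 / 2 = 21
Exponent = q + n(n-1)/2 = 4 + 21 = 25
I^2 = (-1)^25 = -1


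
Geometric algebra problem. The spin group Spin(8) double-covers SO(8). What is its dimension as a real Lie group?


Spin(n) double-covers SO(n); both have Lie algebra so(n) of dimension n(n-1)/2.
n = 8
n(n-1) = 8 * 7 = 56
dim Spin(8) = 56/2 = 28


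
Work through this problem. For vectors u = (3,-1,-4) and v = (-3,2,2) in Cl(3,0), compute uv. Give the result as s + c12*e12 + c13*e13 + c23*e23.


In Cl(3,0): e_i^2 = 1, e_ie_j = -e_je_i for i != j.
Scalar part = u . v = 3*(-3) + (-1)*2 + (-4)*2
= -9 + (-2) + (-8) = -19
e12 coeff = 3*2 - (-1)*(-3) = 6 - 3 = 3
e13 coeff = 3*2 - (-4)*(-3) = 6 - 12 = -6
e23 coeff = (-1)*2 - (-4)*2 = -2 - (-8) = 6
uv = -19 + 3*e12 - 6*e13 + 6*e23


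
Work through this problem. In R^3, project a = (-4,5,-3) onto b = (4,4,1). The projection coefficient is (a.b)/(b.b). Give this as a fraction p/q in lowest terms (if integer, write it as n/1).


Projection coefficient = (a . b) / (b . b)
a . b = (-4)*4 + 5*4 + (-3)*1
= -16 + 20 + (-3) = 1
b . b = 4^2 + 4^2 + 1^2
= 16 + 16 + 1 = 33
Coefficient = 1/33
In lowest terms: 1/33


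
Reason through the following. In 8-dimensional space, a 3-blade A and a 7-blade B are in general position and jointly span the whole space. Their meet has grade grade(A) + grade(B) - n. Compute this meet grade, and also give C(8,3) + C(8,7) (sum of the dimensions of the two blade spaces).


Meet grade = grade(A) + grade(B) - n
= 3 + 7 - 8 = 2
C(8,3) = 56
C(8,7) = 8
dim_A + dim_B = 56 + 8 = 64


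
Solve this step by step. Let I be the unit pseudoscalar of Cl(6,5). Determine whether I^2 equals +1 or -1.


The pseudoscalar I = e1...e_n (product of all n generators) of Cl(p,q) satisfies I^2 = (-1)^(q + n(n-1)/2).
p = 6, q = 5, n = p + q = 11
n(n-1)/2 = 11 * 10 / 2 = 55
Exponent = q + n(n-1)/2 = 5 + 55 = 60
I^2 = (-1)^60 = +1


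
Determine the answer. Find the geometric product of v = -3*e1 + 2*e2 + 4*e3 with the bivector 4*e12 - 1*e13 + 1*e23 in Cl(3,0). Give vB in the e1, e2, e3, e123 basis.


vB has grade-1 (vector) and grade-3 (trivector) parts: vB = (v _| B) + (v ^ B).
Vector part <vB>_1:
  e1: -v2*b12 - v3*b13 = -(2)*(4) - (4)*(-1) = -4
  e2: v1*b12 - v3*b23 = (-3)*(4) - (4)*(1) = -16
  e3: v1*b13 + v2*b23 = (-3)*(-1) + (2)*(1) = 5
Trivector part <vB>_3:
  e123: v1*b23 - v2*b13 + v3*b12 = (-3)*(1) - (2)*(-1) + (4)*(4) = 15
vB = -4*e1 - 16*e2 + 5*e3 + 15*e123


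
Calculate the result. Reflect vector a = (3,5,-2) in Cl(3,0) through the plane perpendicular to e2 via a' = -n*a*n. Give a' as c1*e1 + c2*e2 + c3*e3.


Reflection formula: a' = -n*a*n, with n = e2 (unit vector, n^2 = 1).
For reflection through hyperplane perp to e2:
The component along e2 flips sign, others stay.
a = (3, 5, -2)
a' = (3, -5, -2)
a' = 3*e1 - 5*e2 - 2*e3


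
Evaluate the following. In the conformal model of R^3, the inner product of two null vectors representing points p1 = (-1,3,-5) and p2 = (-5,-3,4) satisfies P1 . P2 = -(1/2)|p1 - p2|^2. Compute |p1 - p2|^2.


p1 - p2 = (4, 6, -9)
|p1 - p2|^2 = 4^2 + 6^2 + (-9)^2
= 16 + 36 + 81
= 133


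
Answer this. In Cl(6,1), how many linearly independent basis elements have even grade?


Even subalgebra dimension = 2^(n-1)
n = 6 + 1 = 7
2^(7 - 1) = 2^6 = 64
Verification: sum of C(7,k) for even k = 1 + 21 + 35 + 7 = 64
Result = 64


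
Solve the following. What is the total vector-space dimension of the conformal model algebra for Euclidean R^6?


The conformal model of R^6 uses Cl(7,1): the 6 Euclidean generators plus two extra orthogonal generators e+ (e+^2 = +1) and e- (e-^2 = -1), from which the null vectors e0, einf are built.
Number of generators m = 6 + 2 = 8.
dim Cl(p,q) = 2^m = 2^8 = 256


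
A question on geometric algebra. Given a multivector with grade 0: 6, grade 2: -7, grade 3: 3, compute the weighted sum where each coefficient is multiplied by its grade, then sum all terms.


Grade-weighted sum = sum of grade_k * coefficient_k
0*6 = 0
2*(-7) = -14
3*3 = 9
Total = 0 + (-14) + 9 = -5


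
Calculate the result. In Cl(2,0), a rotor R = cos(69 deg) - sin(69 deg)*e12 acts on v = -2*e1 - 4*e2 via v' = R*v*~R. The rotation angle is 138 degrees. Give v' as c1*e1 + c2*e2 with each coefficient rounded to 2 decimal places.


Rotor R = cos(69deg) - sin(69deg)*e12
Rotation angle theta = 2 * 69 = 138 degrees
v' = R*v*~R rotates v by theta.
cos(138deg) = -0.7431, sin(138deg) = 0.6691
v'_1 = -2*cos(138deg) - (-4)*sin(138deg)
= -2*(-0.7431) - (-4)*0.6691
= 4.16
v'_2 = -2*sin(138deg) + (-4)*cos(138deg)
= -2*0.6691 + (-4)*(-0.7431)
= 1.63
v' = 4.16*e1 + 1.63*e2


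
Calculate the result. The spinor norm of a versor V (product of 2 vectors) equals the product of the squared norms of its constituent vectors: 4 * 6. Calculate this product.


Spinor norm N(V) = |v1|^2 * |v2|^2 * ... * |v2|^2
= 4 * 6
Running product: 4, 24
N(V) = 24


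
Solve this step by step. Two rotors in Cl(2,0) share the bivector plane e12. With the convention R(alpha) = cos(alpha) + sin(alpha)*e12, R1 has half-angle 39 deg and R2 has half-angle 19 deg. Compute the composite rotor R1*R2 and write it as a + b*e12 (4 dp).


Same-plane rotors commute and their half-angles add:
R1*R2 = cos(a1 + a2) + sin(a1 + a2)*e12.
a1 + a2 = 39 + 19 = 58 deg
cos(58 deg) = 0.5299
sin(58 deg) = 0.8480
R1*R2 = 0.5299 + 0.8480*e12


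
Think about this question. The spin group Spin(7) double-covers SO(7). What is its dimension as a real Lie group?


Spin(n) double-covers SO(n); both have Lie algebra so(n) of dimension n(n-1)/2.
n = 7
n(n-1) = 7 * 6 = 42
dim Spin(7) = 42/2 = 21


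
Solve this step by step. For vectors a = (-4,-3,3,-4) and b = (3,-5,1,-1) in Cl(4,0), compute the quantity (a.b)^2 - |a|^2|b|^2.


a . b = (-4)*3 + (-3)*(-5) + 3*1 + (-4)*(-1)
= -12 + 15 + 3 + 4 = 10
|a|^2 = (-4)^2 + (-3)^2 + 3^2 + (-4)^2 = 50
|b|^2 = 3^2 + (-5)^2 + 1^2 + (-1)^2 = 36
(a.b)^2 = 10^2 = 100
|a|^2 * |b|^2 = 50 * 36 = 1800
Result = 100 - 1800 = -1700


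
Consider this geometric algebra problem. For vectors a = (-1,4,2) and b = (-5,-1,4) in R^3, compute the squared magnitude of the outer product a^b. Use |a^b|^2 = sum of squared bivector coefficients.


a wedge b = (a1*b2 - a2*b1)*e12 + (a1*b3 - a3*b1)*e13 + (a2*b3 - a3*b2)*e23
e12 coeff: (-1)*(-1) - 4*(-5) = 1 - (-20) = 21
e13 coeff: (-1)*4 - 2*(-5) = -4 - (-10) = 6
e23 coeff: 4*4 - 2*(-1) = 16 - (-2) = 18
|a wedge b|^2 = 21^2 + 6^2 + 18^2
= 441 + 36 + 324
= 801


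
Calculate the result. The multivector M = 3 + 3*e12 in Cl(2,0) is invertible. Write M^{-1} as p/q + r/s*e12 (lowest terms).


M = 3 + 3*e12, where e12^2 = -1.
Since M commutes with its reverse ~M = a - b*e12, M * ~M = a^2 - b^2*e12^2 = a^2 + b^2.
So M^{-1} = ~M / (a^2 + b^2) = (a - b*e12)/(a^2 + b^2).
a^2 + b^2 = 9 + 9 = 18
Scalar part = 3/18 = 1/6
Bivector coeff = -3/18 = -1/6
M^{-1} = 1/6 - 1/6*e12


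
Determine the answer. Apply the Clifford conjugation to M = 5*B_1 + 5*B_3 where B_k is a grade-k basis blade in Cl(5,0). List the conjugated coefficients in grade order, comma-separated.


Clifford conjugate sign for grade k: (-1)^(k(k+1)/2)
Grade 1: (-1)^(1*2/2) = (-1)^1 = -1, coeff 5 -> -5
Grade 3: (-1)^(3*4/2) = (-1)^6 = 1, coeff 5 -> 5
Conjugated coefficients: -5, 5


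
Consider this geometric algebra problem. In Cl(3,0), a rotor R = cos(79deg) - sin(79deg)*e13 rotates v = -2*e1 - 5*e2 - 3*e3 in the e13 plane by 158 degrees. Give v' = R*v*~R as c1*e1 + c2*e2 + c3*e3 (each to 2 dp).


Rotor R = cos(79deg) - sin(79deg)*e13
Rotation angle theta = 2 * 79 = 158 degrees in the e13 plane (e1 -> e3).
The component perpendicular to the plane (e2) is invariant: v'_2 = v2 = -5.00
cos(158deg) = -0.9272, sin(158deg) = 0.3746
v'_1 = v1*cos(theta) - v3*sin(theta) = -2*(-0.9272) - (-3)*0.3746 = 2.98
v'_3 = v1*sin(theta) + v3*cos(theta) = -2*0.3746 + (-3)*(-0.9272) = 2.03
v' = 2.98*e1 - 5.00*e2 + 2.03*e3


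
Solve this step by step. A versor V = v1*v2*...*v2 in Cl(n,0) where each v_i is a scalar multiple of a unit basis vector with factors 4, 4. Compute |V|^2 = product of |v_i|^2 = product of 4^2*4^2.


Each vector v_i has |v_i|^2 = s_i^2
Squared scales: 4^2 = 16, 4^2 = 16
|V|^2 = 16 * 16
= 256


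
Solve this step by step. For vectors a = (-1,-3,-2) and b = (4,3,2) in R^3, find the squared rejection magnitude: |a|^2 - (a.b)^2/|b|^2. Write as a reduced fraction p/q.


|a|^2 = (-1)^2 + (-3)^2 + (-2)^2 = 14
|b|^2 = 4^2 + 3^2 + 2^2 = 29
a . b = (-1)*4 + (-3)*3 + (-2)*2 = -17
(a.b)^2 = (-17)^2 = 289
|rej|^2 = 14 - 289/29
= (406 - 289)/29
= 117/29
In lowest terms: 117/29


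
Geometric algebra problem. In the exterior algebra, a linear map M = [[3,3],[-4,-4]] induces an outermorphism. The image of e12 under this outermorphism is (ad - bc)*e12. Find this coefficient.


The outermorphism of a linear map f sends e1^e2 to f(e1)^f(e2).
f(e1) = 3*e1 - 4*e2
f(e2) = 3*e1 - 4*e2
f(e1) ^ f(e2) = (3*e1 - 4*e2) ^ (3*e1 - 4*e2)
= 3*(-4)*e12 + (-4)*3*e21
= (-12 - (-12))*e12
= 0*e12
Coefficient = 0


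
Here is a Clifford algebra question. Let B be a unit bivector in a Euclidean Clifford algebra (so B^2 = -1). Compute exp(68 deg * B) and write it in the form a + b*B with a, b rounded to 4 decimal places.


For a unit bivector B with B^2 = -1, the exponential series gives
e^(theta*B) = cos(theta) + sin(theta)*B (the GA analogue of Euler's formula).
theta = 68 degrees = 1.186824 rad
cos(68 deg) = 0.3746
sin(68 deg) = 0.9272
exp(theta*B) = 0.3746 + 0.9272*B


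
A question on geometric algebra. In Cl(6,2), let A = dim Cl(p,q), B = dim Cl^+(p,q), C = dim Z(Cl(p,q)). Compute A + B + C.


n = 6 + 2 = 8
Total dim = 2^8 = 256
Even subalgebra dim = 2^7 = 128
n is even, so center dim = 1
Sum = 256 + 128 + 1 = 385


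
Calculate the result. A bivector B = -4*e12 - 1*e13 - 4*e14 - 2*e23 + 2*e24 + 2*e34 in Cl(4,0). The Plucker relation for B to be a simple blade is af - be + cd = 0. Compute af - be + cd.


Plucker relation: af - be + cd
a*f = (-4)*2 = -8
b*e = (-1)*2 = -2
c*d = (-4)*(-2) = 8
af - be + cd = -8 - (-2) + 8
= 2


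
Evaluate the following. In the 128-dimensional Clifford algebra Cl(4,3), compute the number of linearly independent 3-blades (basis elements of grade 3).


Number of grade-k basis blades in Cl(p,q) with n = p + q is C(n, k).
n = 4 + 3 = 7
C(7, 3) = 7! / (3! * 4!)
= 5040 / (6 * 24)
= 35


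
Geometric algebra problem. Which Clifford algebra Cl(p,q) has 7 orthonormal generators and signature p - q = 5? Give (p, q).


We need p + q = 7 and p - q = 5.
Adding: 2p = 7 + 5 = 12, so p = 6.
Then q = 7 - 6 = 1.
(p, q) = (6, 1)


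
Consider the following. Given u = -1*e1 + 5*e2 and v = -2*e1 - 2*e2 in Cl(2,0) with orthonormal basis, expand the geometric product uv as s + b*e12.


Expand: (-1*e1 + 5*e2)(-2*e1 - 2*e2)
= (-1)*(-2)*e1e1 + (-1)*(-2)*e1e2 + 5*(-2)*e2e1 + 5*(-2)*e2e2
Using e1^2 = e2^2 = 1, e2e1 = -e1e2:
Scalar part s = (-1)*(-2) + 5*(-2) = 2 + (-10) = -8
Bivector part b = (-1)*(-2) - 5*(-2) = 2 - (-10) = 12
uv = -8 + 12*e12


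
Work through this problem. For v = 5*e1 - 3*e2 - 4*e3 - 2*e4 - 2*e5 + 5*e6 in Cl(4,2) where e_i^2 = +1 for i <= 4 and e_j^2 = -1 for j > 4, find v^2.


v^2 = sum of c_i^2 * e_i^2
Positive signature terms (e_i^2 = +1): 5^2 + (-3)^2 + (-4)^2 + (-2)^2 = 54
Negative signature terms (e_j^2 = -1): (-2)^2 + 5^2 = 29
v^2 = 54 - 29 = 25


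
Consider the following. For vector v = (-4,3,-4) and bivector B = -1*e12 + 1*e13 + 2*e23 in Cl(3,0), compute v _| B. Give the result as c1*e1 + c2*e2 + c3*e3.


Left contraction v _| B = <vB>_1 (grade-1 part of the geometric product vB).
Using e1_|e12 = e2, e2_|e12 = -e1, e1_|e13 = e3, e3_|e13 = -e1, e2_|e23 = e3, e3_|e23 = -e2:
e1 coeff: -v2*b12 - v3*b13 = -(3)*(-1) - (-4)*(1) = 7
e2 coeff: v1*b12 - v3*b23 = (-4)*(-1) - (-4)*(2) = 12
e3 coeff: v1*b13 + v2*b23 = (-4)*(1) + (3)*(2) = 2
v _| B = 7*e1 + 12*e2 + 2*e3


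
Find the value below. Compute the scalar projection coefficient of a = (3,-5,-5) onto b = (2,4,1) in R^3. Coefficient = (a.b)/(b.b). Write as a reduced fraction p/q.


Projection coefficient = (a . b) / (b . b)
a . b = 3*2 + (-5)*4 + (-5)*1
= 6 + (-20) + (-5) = -19
b . b = 2^2 + 4^2 + 1^2
= 4 + 16 + 1 = 21
Coefficient = -19/21
In lowest terms: -19/21


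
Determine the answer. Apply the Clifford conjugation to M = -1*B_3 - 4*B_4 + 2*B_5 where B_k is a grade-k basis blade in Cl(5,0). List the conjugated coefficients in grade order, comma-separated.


Clifford conjugate sign for grade k: (-1)^(k(k+1)/2)
Grade 3: (-1)^(3*4/2) = (-1)^6 = 1, coeff -1 -> -1
Grade 4: (-1)^(4*5/2) = (-1)^10 = 1, coeff -4 -> -4
Grade 5: (-1)^(5*6/2) = (-1)^15 = -1, coeff 2 -> -2
Conjugated coefficients: -1, -4, -2


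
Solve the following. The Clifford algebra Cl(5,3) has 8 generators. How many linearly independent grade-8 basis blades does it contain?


Number of grade-k basis blades in Cl(p,q) with n = p + q is C(n, k).
n = 5 + 3 = 8
C(8, 8) = 8! / (8! * 0!)
= 40320 / (40320 * 1)
= 1


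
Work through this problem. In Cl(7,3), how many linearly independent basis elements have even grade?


Even subalgebra dimension = 2^(n-1)
n = 7 + 3 = 10
2^(10 - 1) = 2^9 = 512
Verification: sum of C(10,k) for even k = 1 + 45 + 210 + 210 + 45 + 1 = 512
Result = 512


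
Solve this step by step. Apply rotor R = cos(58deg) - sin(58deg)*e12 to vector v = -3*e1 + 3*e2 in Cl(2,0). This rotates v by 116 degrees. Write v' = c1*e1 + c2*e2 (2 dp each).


Rotor R = cos(58deg) - sin(58deg)*e12
Rotation angle theta = 2 * 58 = 116 degrees
v' = R*v*~R rotates v by theta.
cos(116deg) = -0.4384, sin(116deg) = 0.8988
v'_1 = -3*cos(116deg) - 3*sin(116deg)
= -3*(-0.4384) - 3*0.8988
= -1.38
v'_2 = -3*sin(116deg) + 3*cos(116deg)
= -3*0.8988 + 3*(-0.4384)
= -4.01
v' = -1.38*e1 - 4.01*e2


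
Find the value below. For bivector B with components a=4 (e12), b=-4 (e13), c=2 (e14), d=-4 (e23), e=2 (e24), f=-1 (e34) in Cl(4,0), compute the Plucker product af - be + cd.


Plucker relation: af - be + cd
a*f = 4*(-1) = -4
b*e = (-4)*2 = -8
c*d = 2*(-4) = -8
af - be + cd = -4 - (-8) + (-8)
= -4


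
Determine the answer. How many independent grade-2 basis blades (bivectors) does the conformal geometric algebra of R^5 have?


The conformal model of R^5 uses Cl(6,1) with m = 5 + 2 = 7 generators.
Number of grade-2 blades = C(m, 2) = C(7, 2)
= 7*6/2 = 21


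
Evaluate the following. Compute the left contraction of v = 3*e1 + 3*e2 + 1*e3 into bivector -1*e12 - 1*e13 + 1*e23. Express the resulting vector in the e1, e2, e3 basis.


Left contraction v _| B = <vB>_1 (grade-1 part of the geometric product vB).
Using e1_|e12 = e2, e2_|e12 = -e1, e1_|e13 = e3, e3_|e13 = -e1, e2_|e23 = e3, e3_|e23 = -e2:
e1 coeff: -v2*b12 - v3*b13 = -(3)*(-1) - (1)*(-1) = 4
e2 coeff: v1*b12 - v3*b23 = (3)*(-1) - (1)*(1) = -4
e3 coeff: v1*b13 + v2*b23 = (3)*(-1) + (3)*(1) = 0
v _| B = 4*e1 - 4*e2 + 0*e3


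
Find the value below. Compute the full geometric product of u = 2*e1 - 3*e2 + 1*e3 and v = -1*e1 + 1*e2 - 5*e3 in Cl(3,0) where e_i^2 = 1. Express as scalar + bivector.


In Cl(3,0): e_i^2 = 1, e_ie_j = -e_je_i for i != j.
Scalar part = u . v = 2*(-1) + (-3)*1 + 1*(-5)
= -2 + (-3) + (-5) = -10
e12 coeff = 2*1 - (-3)*(-1) = 2 - 3 = -1
e13 coeff = 2*(-5) - 1*(-1) = -10 - (-1) = -9
e23 coeff = (-3)*(-5) - 1*1 = 15 - 1 = 14
uv = -10 - 1*e12 - 9*e13 + 14*e23


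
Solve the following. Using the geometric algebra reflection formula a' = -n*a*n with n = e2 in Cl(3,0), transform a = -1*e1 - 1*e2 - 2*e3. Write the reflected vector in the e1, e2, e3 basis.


Reflection formula: a' = -n*a*n, with n = e2 (unit vector, n^2 = 1).
For reflection through hyperplane perp to e2:
The component along e2 flips sign, others stay.
a = (-1, -1, -2)
a' = (-1, 1, -2)
a' = -1*e1 + 1*e2 - 2*e3


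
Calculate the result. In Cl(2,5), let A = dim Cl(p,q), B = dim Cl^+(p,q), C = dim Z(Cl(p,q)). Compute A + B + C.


n = 2 + 5 = 7
Total dim = 2^7 = 128
Even subalgebra dim = 2^6 = 64
n is odd, so center dim = 2
Sum = 128 + 64 + 2 = 194


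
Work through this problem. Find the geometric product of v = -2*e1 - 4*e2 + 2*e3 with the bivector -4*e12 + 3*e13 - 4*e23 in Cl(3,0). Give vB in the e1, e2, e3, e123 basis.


vB has grade-1 (vector) and grade-3 (trivector) parts: vB = (v _| B) + (v ^ B).
Vector part <vB>_1:
  e1: -v2*b12 - v3*b13 = -(-4)*(-4) - (2)*(3) = -22
  e2: v1*b12 - v3*b23 = (-2)*(-4) - (2)*(-4) = 16
  e3: v1*b13 + v2*b23 = (-2)*(3) + (-4)*(-4) = 10
Trivector part <vB>_3:
  e123: v1*b23 - v2*b13 + v3*b12 = (-2)*(-4) - (-4)*(3) + (2)*(-4) = 12
vB = -22*e1 + 16*e2 + 10*e3 + 12*e123


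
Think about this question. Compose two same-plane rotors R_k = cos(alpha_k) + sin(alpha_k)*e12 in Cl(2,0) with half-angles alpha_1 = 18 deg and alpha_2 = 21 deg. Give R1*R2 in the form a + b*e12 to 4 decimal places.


Same-plane rotors commute and their half-angles add:
R1*R2 = cos(a1 + a2) + sin(a1 + a2)*e12.
a1 + a2 = 18 + 21 = 39 deg
cos(39 deg) = 0.7771
sin(39 deg) = 0.6293
R1*R2 = 0.7771 + 0.6293*e12


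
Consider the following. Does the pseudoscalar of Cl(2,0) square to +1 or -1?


The pseudoscalar I = e1...e_n (product of all n generators) of Cl(p,q) satisfies I^2 = (-1)^(q + n(n-1)/2).
p = 2, q = 0, n = p + q = 2
n(n-1)/2 = 2 * 1 / 2 = 1
Exponent = q + n(n-1)/2 = 0 + 1 = 1
I^2 = (-1)^1 = -1


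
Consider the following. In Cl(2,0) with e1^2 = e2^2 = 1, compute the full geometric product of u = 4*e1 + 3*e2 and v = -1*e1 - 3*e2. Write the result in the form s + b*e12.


Expand: (4*e1 + 3*e2)(-1*e1 - 3*e2)
= 4*(-1)*e1e1 + 4*(-3)*e1e2 + 3*(-1)*e2e1 + 3*(-3)*e2e2
Using e1^2 = e2^2 = 1, e2e1 = -e1e2:
Scalar part s = 4*(-1) + 3*(-3) = -4 + (-9) = -13
Bivector part b = 4*(-3) - 3*(-1) = -12 - (-3) = -9
uv = -13 - 9*e12


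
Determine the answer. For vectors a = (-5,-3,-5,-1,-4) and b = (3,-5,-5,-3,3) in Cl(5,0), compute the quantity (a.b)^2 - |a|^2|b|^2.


a . b = (-5)*3 + (-3)*(-5) + (-5)*(-5) + (-1)*(-3) + (-4)*3
= -15 + 15 + 25 + 3 + (-12) = 16
|a|^2 = (-5)^2 + (-3)^2 + (-5)^2 + (-1)^2 + (-4)^2 = 76
|b|^2 = 3^2 + (-5)^2 + (-5)^2 + (-3)^2 + 3^2 = 77
(a.b)^2 = 16^2 = 256
|a|^2 * |b|^2 = 76 * 77 = 5852
Result = 256 - 5852 = -5596


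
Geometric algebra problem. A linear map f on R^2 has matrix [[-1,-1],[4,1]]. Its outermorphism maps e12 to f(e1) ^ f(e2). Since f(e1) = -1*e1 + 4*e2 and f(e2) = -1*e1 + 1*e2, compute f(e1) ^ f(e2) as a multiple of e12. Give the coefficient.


The outermorphism of a linear map f sends e1^e2 to f(e1)^f(e2).
f(e1) = -1*e1 + 4*e2
f(e2) = -1*e1 + 1*e2
f(e1) ^ f(e2) = (-1*e1 + 4*e2) ^ (-1*e1 + 1*e2)
= (-1)*1*e12 + 4*(-1)*e21
= (-1 - (-4))*e12
= 3*e12
Coefficient = 3


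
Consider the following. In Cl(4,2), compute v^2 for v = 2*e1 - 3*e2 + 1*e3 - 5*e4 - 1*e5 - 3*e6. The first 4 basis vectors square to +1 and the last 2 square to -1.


v^2 = sum of c_i^2 * e_i^2
Positive signature terms (e_i^2 = +1): 2^2 + (-3)^2 + 1^2 + (-5)^2 = 39
Negative signature terms (e_j^2 = -1): (-1)^2 + (-3)^2 = 10
v^2 = 39 - 10 = 29


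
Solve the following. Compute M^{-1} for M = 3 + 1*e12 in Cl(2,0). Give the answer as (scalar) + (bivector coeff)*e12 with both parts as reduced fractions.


M = 3 + 1*e12, where e12^2 = -1.
Since M commutes with its reverse ~M = a - b*e12, M * ~M = a^2 - b^2*e12^2 = a^2 + b^2.
So M^{-1} = ~M / (a^2 + b^2) = (a - b*e12)/(a^2 + b^2).
a^2 + b^2 = 9 + 1 = 10
Scalar part = 3/10 = 3/10
Bivector coeff = -1/10 = -1/10
M^{-1} = 3/10 - 1/10*e12


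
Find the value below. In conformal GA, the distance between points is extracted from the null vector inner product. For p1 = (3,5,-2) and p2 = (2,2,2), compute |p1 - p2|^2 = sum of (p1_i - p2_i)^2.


p1 - p2 = (1, 3, -4)
|p1 - p2|^2 = 1^2 + 3^2 + (-4)^2
= 1 + 9 + 16
= 26


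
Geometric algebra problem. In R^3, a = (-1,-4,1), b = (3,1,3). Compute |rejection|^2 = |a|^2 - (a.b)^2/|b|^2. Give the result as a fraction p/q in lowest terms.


|a|^2 = (-1)^2 + (-4)^2 + 1^2 = 18
|b|^2 = 3^2 + 1^2 + 3^2 = 19
a . b = (-1)*3 + (-4)*1 + 1*3 = -4
(a.b)^2 = (-4)^2 = 16
|rej|^2 = 18 - 16/19
= (342 - 16)/19
= 326/19
In lowest terms: 326/19


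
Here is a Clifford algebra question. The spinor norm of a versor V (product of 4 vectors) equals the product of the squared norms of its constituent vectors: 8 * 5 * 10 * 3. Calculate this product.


Spinor norm N(V) = |v1|^2 * |v2|^2 * ... * |v4|^2
= 8 * 5 * 10 * 3
Running product: 8, 40, 400, 1200
N(V) = 1200


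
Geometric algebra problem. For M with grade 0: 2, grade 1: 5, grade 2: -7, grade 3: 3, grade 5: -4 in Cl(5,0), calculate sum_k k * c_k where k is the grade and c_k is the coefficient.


Grade-weighted sum = sum of grade_k * coefficient_k
0*2 = 0
1*5 = 5
2*(-7) = -14
3*3 = 9
5*(-4) = -20
Total = 0 + 5 + (-14) + 9 + (-20) = -20


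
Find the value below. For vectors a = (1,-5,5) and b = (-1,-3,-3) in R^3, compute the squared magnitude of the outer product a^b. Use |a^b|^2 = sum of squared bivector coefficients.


a wedge b = (a1*b2 - a2*b1)*e12 + (a1*b3 - a3*b1)*e13 + (a2*b3 - a3*b2)*e23
e12 coeff: 1*(-3) - (-5)*(-1) = -3 - 5 = -8
e13 coeff: 1*(-3) - 5*(-1) = -3 - (-5) = 2
e23 coeff: (-5)*(-3) - 5*(-3) = 15 - (-15) = 30
|a wedge b|^2 = (-8)^2 + 2^2 + 30^2
= 64 + 4 + 900
= 968


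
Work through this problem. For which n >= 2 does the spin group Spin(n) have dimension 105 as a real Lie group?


dim Spin(n) = dim so(n) = n(n-1)/2.
Solve n(n-1)/2 = 105, i.e. n^2 - n - 210 = 0.
Discriminant = 1 + 8*105 = 841
n = (1 + sqrt(841))/2 = (1 + 29)/2 = 15


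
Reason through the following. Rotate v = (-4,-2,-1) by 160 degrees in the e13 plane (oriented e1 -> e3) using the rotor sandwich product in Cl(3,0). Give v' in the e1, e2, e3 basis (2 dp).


Rotor R = cos(80deg) - sin(80deg)*e13
Rotation angle theta = 2 * 80 = 160 degrees in the e13 plane (e1 -> e3).
The component perpendicular to the plane (e2) is invariant: v'_2 = v2 = -2.00
cos(160deg) = -0.9397, sin(160deg) = 0.3420
v'_1 = v1*cos(theta) - v3*sin(theta) = -4*(-0.9397) - (-1)*0.3420 = 4.10
v'_3 = v1*sin(theta) + v3*cos(theta) = -4*0.3420 + (-1)*(-0.9397) = -0.43
v' = 4.10*e1 - 2.00*e2 - 0.43*e3


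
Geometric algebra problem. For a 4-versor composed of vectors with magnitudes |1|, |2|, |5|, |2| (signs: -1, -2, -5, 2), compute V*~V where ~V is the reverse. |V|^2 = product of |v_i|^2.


Each vector v_i has |v_i|^2 = s_i^2
Squared scales: (-1)^2 = 1, (-2)^2 = 4, (-5)^2 = 25, 2^2 = 4
|V|^2 = 1 * 4 * 25 * 4
= 400


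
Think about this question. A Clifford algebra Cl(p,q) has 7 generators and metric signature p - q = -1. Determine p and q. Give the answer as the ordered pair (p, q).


We need p + q = 7 and p - q = -1.
Adding: 2p = 7 + (-1) = 6, so p = 3.
Then q = 7 - 3 = 4.
(p, q) = (3, 4)


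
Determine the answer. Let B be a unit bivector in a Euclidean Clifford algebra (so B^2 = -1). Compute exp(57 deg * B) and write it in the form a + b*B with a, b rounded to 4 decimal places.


For a unit bivector B with B^2 = -1, the exponential series gives
e^(theta*B) = cos(theta) + sin(theta)*B (the GA analogue of Euler's formula).
theta = 57 degrees = 0.994838 rad
cos(57 deg) = 0.5446
sin(57 deg) = 0.8387
exp(theta*B) = 0.5446 + 0.8387*B


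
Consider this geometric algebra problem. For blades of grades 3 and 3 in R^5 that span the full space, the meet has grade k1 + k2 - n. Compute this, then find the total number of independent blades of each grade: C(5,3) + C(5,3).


Meet grade = grade(A) + grade(B) - n
= 3 + 3 - 5 = 1
C(5,3) = 10
C(5,3) = 10
dim_A + dim_B = 10 + 10 = 20


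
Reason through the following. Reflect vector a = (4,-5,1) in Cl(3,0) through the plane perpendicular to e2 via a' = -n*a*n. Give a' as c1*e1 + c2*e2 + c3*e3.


Reflection formula: a' = -n*a*n, with n = e2 (unit vector, n^2 = 1).
For reflection through hyperplane perp to e2:
The component along e2 flips sign, others stay.
a = (4, -5, 1)
a' = (4, 5, 1)
a' = 4*e1 + 5*e2 + 1*e3


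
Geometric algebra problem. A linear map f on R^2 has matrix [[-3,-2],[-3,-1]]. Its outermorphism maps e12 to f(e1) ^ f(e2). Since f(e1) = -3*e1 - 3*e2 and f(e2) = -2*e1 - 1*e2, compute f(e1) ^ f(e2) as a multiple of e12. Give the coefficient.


The outermorphism of a linear map f sends e1^e2 to f(e1)^f(e2).
f(e1) = -3*e1 - 3*e2
f(e2) = -2*e1 - 1*e2
f(e1) ^ f(e2) = (-3*e1 - 3*e2) ^ (-2*e1 - 1*e2)
= (-3)*(-1)*e12 + (-3)*(-2)*e21
= (3 - 6)*e12
= -3*e12
Coefficient = -3


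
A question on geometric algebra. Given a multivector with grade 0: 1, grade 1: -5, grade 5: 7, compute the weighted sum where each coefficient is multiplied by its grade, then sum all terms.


Grade-weighted sum = sum of grade_k * coefficient_k
0*1 = 0
1*(-5) = -5
5*7 = 35
Total = 0 + (-5) + 35 = 30


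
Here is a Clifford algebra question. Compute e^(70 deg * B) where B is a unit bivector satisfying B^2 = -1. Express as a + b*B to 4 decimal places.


For a unit bivector B with B^2 = -1, the exponential series gives
e^(theta*B) = cos(theta) + sin(theta)*B (the GA analogue of Euler's formula).
theta = 70 degrees = 1.22173 rad
cos(70 deg) = 0.3420
sin(70 deg) = 0.9397
exp(theta*B) = 0.3420 + 0.9397*B


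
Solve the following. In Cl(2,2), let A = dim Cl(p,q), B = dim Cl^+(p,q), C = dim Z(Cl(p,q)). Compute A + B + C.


n = 2 + 2 = 4
Total dim = 2^4 = 16
Even subalgebra dim = 2^3 = 8
n is even, so center dim = 1
Sum = 16 + 8 + 1 = 25


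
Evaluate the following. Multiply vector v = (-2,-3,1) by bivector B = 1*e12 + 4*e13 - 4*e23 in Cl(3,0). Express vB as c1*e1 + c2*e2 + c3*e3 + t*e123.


vB has grade-1 (vector) and grade-3 (trivector) parts: vB = (v _| B) + (v ^ B).
Vector part <vB>_1:
  e1: -v2*b12 - v3*b13 = -(-3)*(1) - (1)*(4) = -1
  e2: v1*b12 - v3*b23 = (-2)*(1) - (1)*(-4) = 2
  e3: v1*b13 + v2*b23 = (-2)*(4) + (-3)*(-4) = 4
Trivector part <vB>_3:
  e123: v1*b23 - v2*b13 + v3*b12 = (-2)*(-4) - (-3)*(4) + (1)*(1) = 21
vB = -1*e1 + 2*e2 + 4*e3 + 21*e123


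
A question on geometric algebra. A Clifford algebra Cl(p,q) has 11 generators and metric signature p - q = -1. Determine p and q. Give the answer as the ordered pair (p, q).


We need p + q = 11 and p - q = -1.
Adding: 2p = 11 + (-1) = 10, so p = 5.
Then q = 11 - 5 = 6.
(p, q) = (5, 6)


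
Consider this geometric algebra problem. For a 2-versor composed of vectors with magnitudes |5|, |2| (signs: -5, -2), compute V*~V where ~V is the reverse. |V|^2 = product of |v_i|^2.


Each vector v_i has |v_i|^2 = s_i^2
Squared scales: (-5)^2 = 25, (-2)^2 = 4
|V|^2 = 25 * 4
= 100


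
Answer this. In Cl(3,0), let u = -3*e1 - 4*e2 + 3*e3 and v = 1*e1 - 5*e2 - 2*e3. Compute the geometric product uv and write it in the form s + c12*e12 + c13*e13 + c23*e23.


In Cl(3,0): e_i^2 = 1, e_ie_j = -e_je_i for i != j.
Scalar part = u . v = (-3)*1 + (-4)*(-5) + 3*(-2)
= -3 + 20 + (-6) = 11
e12 coeff = (-3)*(-5) - (-4)*1 = 15 - (-4) = 19
e13 coeff = (-3)*(-2) - 3*1 = 6 - 3 = 3
e23 coeff = (-4)*(-2) - 3*(-5) = 8 - (-15) = 23
uv = 11 + 19*e12 + 3*e13 + 23*e23


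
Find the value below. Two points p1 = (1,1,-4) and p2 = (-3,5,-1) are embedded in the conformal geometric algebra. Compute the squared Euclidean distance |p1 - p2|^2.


p1 - p2 = (4, -4, -3)
|p1 - p2|^2 = 4^2 + (-4)^2 + (-3)^2
= 16 + 16 + 9
= 41


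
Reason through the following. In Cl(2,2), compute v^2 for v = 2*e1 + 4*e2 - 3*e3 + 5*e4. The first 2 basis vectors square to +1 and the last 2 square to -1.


v^2 = sum of c_i^2 * e_i^2
Positive signature terms (e_i^2 = +1): 2^2 + 4^2 = 20
Negative signature terms (e_j^2 = -1): (-3)^2 + 5^2 = 34
v^2 = 20 - 34 = -14


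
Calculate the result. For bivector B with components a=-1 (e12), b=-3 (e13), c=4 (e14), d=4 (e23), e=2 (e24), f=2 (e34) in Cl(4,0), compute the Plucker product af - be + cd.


Plucker relation: af - be + cd
a*f = (-1)*2 = -2
b*e = (-3)*2 = -6
c*d = 4*4 = 16
af - be + cd = -2 - (-6) + 16
= 20


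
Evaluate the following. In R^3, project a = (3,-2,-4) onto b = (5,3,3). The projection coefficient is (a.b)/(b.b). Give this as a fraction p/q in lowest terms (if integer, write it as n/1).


Projection coefficient = (a . b) / (b . b)
a . b = 3*5 + (-2)*3 + (-4)*3
= 15 + (-6) + (-12) = -3
b . b = 5^2 + 3^2 + 3^2
= 25 + 9 + 9 = 43
Coefficient = -3/43
In lowest terms: -3/43


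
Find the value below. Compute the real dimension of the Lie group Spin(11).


Spin(n) double-covers SO(n); both have Lie algebra so(n) of dimension n(n-1)/2.
n = 11
n(n-1) = 11 * 10 = 110
dim Spin(11) = 110/2 = 55


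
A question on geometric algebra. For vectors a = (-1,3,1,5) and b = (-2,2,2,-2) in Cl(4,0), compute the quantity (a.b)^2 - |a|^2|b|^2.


a . b = (-1)*(-2) + 3*2 + 1*2 + 5*(-2)
= 2 + 6 + 2 + (-10) = 0
|a|^2 = (-1)^2 + 3^2 + 1^2 + 5^2 = 36
|b|^2 = (-2)^2 + 2^2 + 2^2 + (-2)^2 = 16
(a.b)^2 = 0^2 = 0
|a|^2 * |b|^2 = 36 * 16 = 576
Result = 0 - 576 = -576


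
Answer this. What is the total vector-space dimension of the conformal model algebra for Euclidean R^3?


The conformal model of R^3 uses Cl(4,1): the 3 Euclidean generators plus two extra orthogonal generators e+ (e+^2 = +1) and e- (e-^2 = -1), from which the null vectors e0, einf are built.
Number of generators m = 3 + 2 = 5.
dim Cl(p,q) = 2^m = 2^5 = 32


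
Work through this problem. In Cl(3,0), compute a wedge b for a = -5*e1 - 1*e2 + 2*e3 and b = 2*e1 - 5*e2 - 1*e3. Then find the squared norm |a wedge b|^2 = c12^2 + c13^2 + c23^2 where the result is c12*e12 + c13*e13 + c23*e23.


a wedge b = (a1*b2 - a2*b1)*e12 + (a1*b3 - a3*b1)*e13 + (a2*b3 - a3*b2)*e23
e12 coeff: (-5)*(-5) - (-1)*2 = 25 - (-2) = 27
e13 coeff: (-5)*(-1) - 2*2 = 5 - 4 = 1
e23 coeff: (-1)*(-1) - 2*(-5) = 1 - (-10) = 11
|a wedge b|^2 = 27^2 + 1^2 + 11^2
= 729 + 1 + 121
= 851


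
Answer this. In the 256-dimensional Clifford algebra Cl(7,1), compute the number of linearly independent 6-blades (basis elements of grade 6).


Number of grade-k basis blades in Cl(p,q) with n = p + q is C(n, k).
n = 7 + 1 = 8
C(8, 6) = 8! / (6! * 2!)
= 40320 / (720 * 2)
= 28


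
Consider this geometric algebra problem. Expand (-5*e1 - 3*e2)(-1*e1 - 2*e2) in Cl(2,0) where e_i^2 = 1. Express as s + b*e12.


Expand: (-5*e1 - 3*e2)(-1*e1 - 2*e2)
= (-5)*(-1)*e1e1 + (-5)*(-2)*e1e2 + (-3)*(-1)*e2e1 + (-3)*(-2)*e2e2
Using e1^2 = e2^2 = 1, e2e1 = -e1e2:
Scalar part s = (-5)*(-1) + (-3)*(-2) = 5 + 6 = 11
Bivector part b = (-5)*(-2) - (-3)*(-1) = 10 - 3 = 7
uv = 11 + 7*e12


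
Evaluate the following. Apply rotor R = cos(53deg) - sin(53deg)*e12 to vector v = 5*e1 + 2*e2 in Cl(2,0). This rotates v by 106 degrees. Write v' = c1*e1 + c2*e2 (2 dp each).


Rotor R = cos(53deg) - sin(53deg)*e12
Rotation angle theta = 2 * 53 = 106 degrees
v' = R*v*~R rotates v by theta.
cos(106deg) = -0.2756, sin(106deg) = 0.9613
v'_1 = 5*cos(106deg) - 2*sin(106deg)
= 5*(-0.2756) - 2*0.9613
= -3.30
v'_2 = 5*sin(106deg) + 2*cos(106deg)
= 5*0.9613 + 2*(-0.2756)
= 4.26
v' = -3.30*e1 + 4.26*e2


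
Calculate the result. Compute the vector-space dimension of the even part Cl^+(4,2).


Even subalgebra dimension = 2^(n-1)
n = 4 + 2 = 6
2^(6 - 1) = 2^5 = 32
Verification: sum of C(6,k) for even k = 1 + 15 + 15 + 1 = 32
Result = 32


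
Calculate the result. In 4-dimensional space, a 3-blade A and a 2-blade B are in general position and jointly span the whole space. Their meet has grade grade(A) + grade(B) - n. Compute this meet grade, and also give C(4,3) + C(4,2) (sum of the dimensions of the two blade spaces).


Meet grade = grade(A) + grade(B) - n
= 3 + 2 - 4 = 1
C(4,3) = 4
C(4,2) = 6
dim_A + dim_B = 4 + 6 = 10


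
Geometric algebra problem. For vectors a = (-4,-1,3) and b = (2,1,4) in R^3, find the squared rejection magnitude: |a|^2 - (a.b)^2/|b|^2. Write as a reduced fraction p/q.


|a|^2 = (-4)^2 + (-1)^2 + 3^2 = 26
|b|^2 = 2^2 + 1^2 + 4^2 = 21
a . b = (-4)*2 + (-1)*1 + 3*4 = 3
(a.b)^2 = 3^2 = 9
|rej|^2 = 26 - 9/21
= (546 - 9)/21
= 537/21
In lowest terms: 179/7


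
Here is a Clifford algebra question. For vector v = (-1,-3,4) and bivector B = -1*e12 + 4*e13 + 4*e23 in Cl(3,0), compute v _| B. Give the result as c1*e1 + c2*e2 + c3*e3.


Left contraction v _| B = <vB>_1 (grade-1 part of the geometric product vB).
Using e1_|e12 = e2, e2_|e12 = -e1, e1_|e13 = e3, e3_|e13 = -e1, e2_|e23 = e3, e3_|e23 = -e2:
e1 coeff: -v2*b12 - v3*b13 = -(-3)*(-1) - (4)*(4) = -19
e2 coeff: v1*b12 - v3*b23 = (-1)*(-1) - (4)*(4) = -15
e3 coeff: v1*b13 + v2*b23 = (-1)*(4) + (-3)*(4) = -16
v _| B = -19*e1 - 15*e2 - 16*e3


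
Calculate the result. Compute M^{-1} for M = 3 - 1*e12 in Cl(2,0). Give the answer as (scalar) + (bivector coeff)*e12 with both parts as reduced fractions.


M = 3 - 1*e12, where e12^2 = -1.
Since M commutes with its reverse ~M = a - b*e12, M * ~M = a^2 - b^2*e12^2 = a^2 + b^2.
So M^{-1} = ~M / (a^2 + b^2) = (a - b*e12)/(a^2 + b^2).
a^2 + b^2 = 9 + 1 = 10
Scalar part = 3/10 = 3/10
Bivector coeff = 1/10 = 1/10
M^{-1} = 3/10 + 1/10*e12
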